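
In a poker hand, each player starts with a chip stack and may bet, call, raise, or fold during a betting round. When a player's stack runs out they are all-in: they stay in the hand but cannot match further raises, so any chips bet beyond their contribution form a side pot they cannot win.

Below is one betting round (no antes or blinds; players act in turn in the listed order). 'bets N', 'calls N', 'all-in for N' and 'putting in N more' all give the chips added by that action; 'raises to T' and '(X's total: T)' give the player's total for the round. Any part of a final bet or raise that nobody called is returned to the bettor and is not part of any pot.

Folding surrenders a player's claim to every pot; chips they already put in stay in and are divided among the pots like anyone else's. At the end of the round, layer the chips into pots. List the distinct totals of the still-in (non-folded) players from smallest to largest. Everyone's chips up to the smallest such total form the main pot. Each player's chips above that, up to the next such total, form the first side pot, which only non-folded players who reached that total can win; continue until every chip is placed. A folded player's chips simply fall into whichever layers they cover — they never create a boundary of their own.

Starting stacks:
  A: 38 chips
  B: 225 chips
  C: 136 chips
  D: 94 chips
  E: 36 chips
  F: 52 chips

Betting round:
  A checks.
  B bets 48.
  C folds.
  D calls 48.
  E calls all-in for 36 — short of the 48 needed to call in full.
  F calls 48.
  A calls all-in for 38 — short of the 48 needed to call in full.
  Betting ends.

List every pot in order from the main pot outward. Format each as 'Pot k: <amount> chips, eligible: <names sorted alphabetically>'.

Pot 1: 180 chips, eligible: A, B, D, E, F
Pot 2: 8 chips, eligible: A, B, D, F
Pot 3: 30 chips, eligible: B, D, F

Derivation:
Contributions: A=38, B=48, D=48, E=36, F=48
Folded: C
Pot levels (distinct totals of non-folded players): 36, 38, 48
Layer 1-36: 36 each from A, B, D, E, F = 36*5 = 180 chips; eligible A, B, D, E, F
Layer 37-38: 2 each from A, B, D, F = 2*4 = 8 chips; eligible A, B, D, F
Layer 39-48: 10 each from B, D, F = 10*3 = 30 chips; eligible B, D, F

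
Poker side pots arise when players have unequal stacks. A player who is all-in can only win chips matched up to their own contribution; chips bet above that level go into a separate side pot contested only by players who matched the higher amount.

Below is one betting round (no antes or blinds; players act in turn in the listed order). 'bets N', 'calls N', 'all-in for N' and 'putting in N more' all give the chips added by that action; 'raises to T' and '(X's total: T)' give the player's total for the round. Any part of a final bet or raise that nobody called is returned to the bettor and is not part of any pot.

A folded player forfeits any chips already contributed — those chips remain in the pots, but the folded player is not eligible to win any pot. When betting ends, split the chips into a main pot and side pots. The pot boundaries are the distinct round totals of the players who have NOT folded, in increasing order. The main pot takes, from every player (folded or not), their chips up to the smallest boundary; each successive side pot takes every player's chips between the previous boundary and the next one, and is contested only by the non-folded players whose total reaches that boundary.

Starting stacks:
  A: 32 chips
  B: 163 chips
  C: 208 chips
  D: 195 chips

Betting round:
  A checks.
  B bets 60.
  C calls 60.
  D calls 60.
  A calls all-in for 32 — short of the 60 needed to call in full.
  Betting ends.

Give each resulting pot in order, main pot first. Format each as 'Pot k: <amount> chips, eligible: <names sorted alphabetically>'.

Pot 1: 128 chips, eligible: A, B, C, D
Pot 2: 84 chips, eligible: B, C, D

Derivation:
Contributions: A=32, B=60, C=60, D=60
Pot levels (distinct totals of non-folded players): 32, 60
Layer 1-32: 32 each from A, B, C, D = 32*4 = 128 chips; eligible A, B, C, D
Layer 33-60: 28 each from B, C, D = 28*3 = 84 chips; eligible B, C, D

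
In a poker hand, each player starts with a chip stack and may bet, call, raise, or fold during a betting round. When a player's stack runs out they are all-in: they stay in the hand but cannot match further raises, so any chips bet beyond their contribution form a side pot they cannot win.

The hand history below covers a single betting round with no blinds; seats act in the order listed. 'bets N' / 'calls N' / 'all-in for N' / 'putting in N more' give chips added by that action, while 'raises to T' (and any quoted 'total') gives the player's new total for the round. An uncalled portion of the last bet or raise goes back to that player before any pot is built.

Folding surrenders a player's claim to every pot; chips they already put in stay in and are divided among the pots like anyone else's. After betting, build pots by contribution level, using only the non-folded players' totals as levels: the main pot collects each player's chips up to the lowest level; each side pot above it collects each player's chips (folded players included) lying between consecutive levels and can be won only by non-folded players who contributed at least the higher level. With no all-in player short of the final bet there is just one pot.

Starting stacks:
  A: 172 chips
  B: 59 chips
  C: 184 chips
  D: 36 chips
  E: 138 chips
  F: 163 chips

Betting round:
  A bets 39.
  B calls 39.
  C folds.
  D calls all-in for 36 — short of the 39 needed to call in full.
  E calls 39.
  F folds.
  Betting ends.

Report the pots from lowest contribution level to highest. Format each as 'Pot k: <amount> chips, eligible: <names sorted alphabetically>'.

Pot 1: 144 chips, eligible: A, B, D, E
Pot 2: 9 chips, eligible: A, B, E

Derivation:
Contributions: A=39, B=39, D=36, E=39
Folded: C, F
Pot levels (distinct totals of non-folded players): 36, 39
Layer 1-36: 36 each from A, B, D, E = 36*4 = 144 chips; eligible A, B, D, E
Layer 37-39: 3 each from A, B, E = 3*3 = 9 chips; eligible A, B, E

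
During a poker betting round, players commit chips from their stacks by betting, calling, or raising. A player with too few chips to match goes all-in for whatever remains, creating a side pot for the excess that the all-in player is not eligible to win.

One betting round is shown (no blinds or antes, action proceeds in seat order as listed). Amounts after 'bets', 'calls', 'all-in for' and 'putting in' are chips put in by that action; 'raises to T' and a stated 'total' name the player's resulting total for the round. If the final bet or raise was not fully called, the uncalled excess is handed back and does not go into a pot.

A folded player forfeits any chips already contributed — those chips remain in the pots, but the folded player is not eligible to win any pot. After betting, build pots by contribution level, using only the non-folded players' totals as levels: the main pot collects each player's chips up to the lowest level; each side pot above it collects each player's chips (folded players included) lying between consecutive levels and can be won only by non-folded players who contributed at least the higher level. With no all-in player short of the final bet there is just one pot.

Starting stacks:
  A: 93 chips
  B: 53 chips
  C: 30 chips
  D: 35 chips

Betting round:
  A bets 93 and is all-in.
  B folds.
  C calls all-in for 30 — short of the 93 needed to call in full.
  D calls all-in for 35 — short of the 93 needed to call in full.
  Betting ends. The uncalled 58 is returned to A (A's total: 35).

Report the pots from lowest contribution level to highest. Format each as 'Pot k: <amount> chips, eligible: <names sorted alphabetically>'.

Contributions (after 58 returned to A): A=35, C=30, D=35
Folded: B
Pot levels (distinct totals of non-folded players): 30, 35
Layer 1-30: 30 each from A, C, D = 30*3 = 90 chips; eligible A, C, D
Layer 31-35: 5 each from A, D = 5*2 = 10 chips; eligible A, D

Pot 1: 90 chips, eligible: A, C, D
Pot 2: 10 chips, eligible: A, D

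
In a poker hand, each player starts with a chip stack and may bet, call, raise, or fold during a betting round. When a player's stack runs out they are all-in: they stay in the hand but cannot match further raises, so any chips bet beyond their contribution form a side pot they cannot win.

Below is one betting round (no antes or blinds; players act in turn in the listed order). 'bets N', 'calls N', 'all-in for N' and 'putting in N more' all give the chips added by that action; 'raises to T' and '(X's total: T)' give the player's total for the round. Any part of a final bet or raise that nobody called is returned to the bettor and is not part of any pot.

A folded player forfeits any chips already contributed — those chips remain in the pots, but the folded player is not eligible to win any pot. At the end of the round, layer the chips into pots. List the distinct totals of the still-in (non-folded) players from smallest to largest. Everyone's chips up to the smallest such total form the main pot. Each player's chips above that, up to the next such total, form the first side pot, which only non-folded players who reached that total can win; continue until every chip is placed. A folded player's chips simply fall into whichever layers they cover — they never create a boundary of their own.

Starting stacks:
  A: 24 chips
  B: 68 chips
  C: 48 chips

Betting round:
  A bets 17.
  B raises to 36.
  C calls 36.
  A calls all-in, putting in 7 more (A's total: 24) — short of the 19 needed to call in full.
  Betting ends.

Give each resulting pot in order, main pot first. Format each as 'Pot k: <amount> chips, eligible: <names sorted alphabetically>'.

Pot 1: 72 chips, eligible: A, B, C
Pot 2: 24 chips, eligible: B, C

Derivation:
Contributions: A=24, B=36, C=36
Pot levels (distinct totals of non-folded players): 24, 36
Layer 1-24: 24 each from A, B, C = 24*3 = 72 chips; eligible A, B, C
Layer 25-36: 12 each from B, C = 12*2 = 24 chips; eligible B, C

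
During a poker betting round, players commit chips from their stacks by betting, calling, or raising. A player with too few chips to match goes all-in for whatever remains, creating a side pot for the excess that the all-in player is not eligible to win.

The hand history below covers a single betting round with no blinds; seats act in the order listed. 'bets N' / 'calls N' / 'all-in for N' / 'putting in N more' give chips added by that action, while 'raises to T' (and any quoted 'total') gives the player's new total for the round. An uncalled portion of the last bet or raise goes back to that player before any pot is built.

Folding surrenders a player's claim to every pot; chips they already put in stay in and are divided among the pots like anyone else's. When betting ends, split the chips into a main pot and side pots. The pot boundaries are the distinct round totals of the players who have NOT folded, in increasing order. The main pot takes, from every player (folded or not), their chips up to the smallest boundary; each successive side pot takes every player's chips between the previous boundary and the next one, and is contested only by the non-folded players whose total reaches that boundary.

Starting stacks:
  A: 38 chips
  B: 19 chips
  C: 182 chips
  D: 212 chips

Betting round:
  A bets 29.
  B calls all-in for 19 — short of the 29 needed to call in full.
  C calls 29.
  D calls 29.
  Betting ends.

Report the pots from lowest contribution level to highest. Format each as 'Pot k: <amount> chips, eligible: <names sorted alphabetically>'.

Contributions: A=29, B=19, C=29, D=29
Pot levels (distinct totals of non-folded players): 19, 29
Layer 1-19: 19 each from A, B, C, D = 19*4 = 76 chips; eligible A, B, C, D
Layer 20-29: 10 each from A, C, D = 10*3 = 30 chips; eligible A, C, D

Pot 1: 76 chips, eligible: A, B, C, D
Pot 2: 30 chips, eligible: A, C, D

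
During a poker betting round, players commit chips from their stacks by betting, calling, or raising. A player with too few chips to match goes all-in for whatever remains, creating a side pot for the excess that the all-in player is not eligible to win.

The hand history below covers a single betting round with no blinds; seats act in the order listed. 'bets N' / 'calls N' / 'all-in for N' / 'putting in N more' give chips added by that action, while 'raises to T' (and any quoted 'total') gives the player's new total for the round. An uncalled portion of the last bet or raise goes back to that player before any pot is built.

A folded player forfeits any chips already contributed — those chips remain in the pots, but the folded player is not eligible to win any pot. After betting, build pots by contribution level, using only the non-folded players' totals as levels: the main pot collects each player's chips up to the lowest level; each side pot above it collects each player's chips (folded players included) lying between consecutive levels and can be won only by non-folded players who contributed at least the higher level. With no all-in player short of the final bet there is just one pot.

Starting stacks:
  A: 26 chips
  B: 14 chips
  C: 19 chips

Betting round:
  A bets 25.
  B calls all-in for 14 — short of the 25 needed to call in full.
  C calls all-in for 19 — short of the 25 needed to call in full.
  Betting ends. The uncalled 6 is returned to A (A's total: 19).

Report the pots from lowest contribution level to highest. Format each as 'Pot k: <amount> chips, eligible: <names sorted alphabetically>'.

Pot 1: 42 chips, eligible: A, B, C
Pot 2: 10 chips, eligible: A, C

Derivation:
Contributions (after 6 returned to A): A=19, B=14, C=19
Pot levels (distinct totals of non-folded players): 14, 19
Layer 1-14: 14 each from A, B, C = 14*3 = 42 chips; eligible A, B, C
Layer 15-19: 5 each from A, C = 5*2 = 10 chips; eligible A, C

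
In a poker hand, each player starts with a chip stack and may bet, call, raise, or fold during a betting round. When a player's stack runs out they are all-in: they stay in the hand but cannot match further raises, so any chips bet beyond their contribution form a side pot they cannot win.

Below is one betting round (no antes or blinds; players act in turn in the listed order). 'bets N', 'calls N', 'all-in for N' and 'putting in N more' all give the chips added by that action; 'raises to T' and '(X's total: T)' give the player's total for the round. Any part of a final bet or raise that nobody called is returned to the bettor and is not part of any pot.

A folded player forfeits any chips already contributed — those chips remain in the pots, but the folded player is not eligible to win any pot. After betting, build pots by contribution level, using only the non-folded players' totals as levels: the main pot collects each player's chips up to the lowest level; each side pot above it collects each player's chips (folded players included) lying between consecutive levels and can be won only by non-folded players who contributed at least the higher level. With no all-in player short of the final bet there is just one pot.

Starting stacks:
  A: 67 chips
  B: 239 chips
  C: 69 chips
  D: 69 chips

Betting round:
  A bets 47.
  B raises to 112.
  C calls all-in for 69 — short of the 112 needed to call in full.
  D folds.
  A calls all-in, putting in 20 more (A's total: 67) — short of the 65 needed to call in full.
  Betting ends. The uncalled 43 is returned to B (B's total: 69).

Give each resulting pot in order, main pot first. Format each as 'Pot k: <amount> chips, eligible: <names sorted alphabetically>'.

Pot 1: 201 chips, eligible: A, B, C
Pot 2: 4 chips, eligible: B, C

Derivation:
Contributions (after 43 returned to B): A=67, B=69, C=69
Folded: D
Pot levels (distinct totals of non-folded players): 67, 69
Layer 1-67: 67 each from A, B, C = 67*3 = 201 chips; eligible A, B, C
Layer 68-69: 2 each from B, C = 2*2 = 4 chips; eligible B, C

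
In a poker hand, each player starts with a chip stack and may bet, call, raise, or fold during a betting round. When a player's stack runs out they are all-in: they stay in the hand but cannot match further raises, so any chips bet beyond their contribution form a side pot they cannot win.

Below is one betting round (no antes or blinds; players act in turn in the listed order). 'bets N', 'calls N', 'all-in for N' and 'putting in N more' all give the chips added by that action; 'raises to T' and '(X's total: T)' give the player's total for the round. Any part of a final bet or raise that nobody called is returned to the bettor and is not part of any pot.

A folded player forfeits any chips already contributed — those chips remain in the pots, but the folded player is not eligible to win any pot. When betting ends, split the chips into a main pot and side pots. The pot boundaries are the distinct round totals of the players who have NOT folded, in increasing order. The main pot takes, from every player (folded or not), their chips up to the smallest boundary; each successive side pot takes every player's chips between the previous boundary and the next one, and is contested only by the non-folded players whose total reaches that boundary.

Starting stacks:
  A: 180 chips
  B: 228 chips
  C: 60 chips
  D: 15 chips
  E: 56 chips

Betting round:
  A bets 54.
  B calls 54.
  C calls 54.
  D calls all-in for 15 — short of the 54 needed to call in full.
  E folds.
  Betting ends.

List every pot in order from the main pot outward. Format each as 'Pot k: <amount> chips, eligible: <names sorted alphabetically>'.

Contributions: A=54, B=54, C=54, D=15
Folded: E
Pot levels (distinct totals of non-folded players): 15, 54
Layer 1-15: 15 each from A, B, C, D = 15*4 = 60 chips; eligible A, B, C, D
Layer 16-54: 39 each from A, B, C = 39*3 = 117 chips; eligible A, B, C

Pot 1: 60 chips, eligible: A, B, C, D
Pot 2: 117 chips, eligible: A, B, C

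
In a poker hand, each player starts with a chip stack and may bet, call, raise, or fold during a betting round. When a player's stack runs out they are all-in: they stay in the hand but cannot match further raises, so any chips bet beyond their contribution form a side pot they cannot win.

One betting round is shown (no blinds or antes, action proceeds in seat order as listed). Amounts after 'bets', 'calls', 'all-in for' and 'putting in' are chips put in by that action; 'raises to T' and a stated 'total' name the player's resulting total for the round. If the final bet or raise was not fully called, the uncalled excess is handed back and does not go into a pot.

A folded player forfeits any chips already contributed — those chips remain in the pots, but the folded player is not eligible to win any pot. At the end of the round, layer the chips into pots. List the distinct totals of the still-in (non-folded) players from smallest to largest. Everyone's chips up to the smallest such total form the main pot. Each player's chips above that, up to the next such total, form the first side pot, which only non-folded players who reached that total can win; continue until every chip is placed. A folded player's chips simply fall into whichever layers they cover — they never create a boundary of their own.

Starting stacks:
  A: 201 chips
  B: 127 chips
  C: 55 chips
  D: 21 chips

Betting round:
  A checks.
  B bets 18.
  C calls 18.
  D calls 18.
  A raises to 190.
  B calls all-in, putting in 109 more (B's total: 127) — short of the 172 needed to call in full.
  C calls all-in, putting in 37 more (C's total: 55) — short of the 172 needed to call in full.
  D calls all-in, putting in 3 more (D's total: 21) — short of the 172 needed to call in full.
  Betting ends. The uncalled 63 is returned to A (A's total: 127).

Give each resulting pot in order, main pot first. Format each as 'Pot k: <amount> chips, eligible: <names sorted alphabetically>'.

Pot 1: 84 chips, eligible: A, B, C, D
Pot 2: 102 chips, eligible: A, B, C
Pot 3: 144 chips, eligible: A, B

Derivation:
Contributions (after 63 returned to A): A=127, B=127, C=55, D=21
Pot levels (distinct totals of non-folded players): 21, 55, 127
Layer 1-21: 21 each from A, B, C, D = 21*4 = 84 chips; eligible A, B, C, D
Layer 22-55: 34 each from A, B, C = 34*3 = 102 chips; eligible A, B, C
Layer 56-127: 72 each from A, B = 72*2 = 144 chips; eligible A, B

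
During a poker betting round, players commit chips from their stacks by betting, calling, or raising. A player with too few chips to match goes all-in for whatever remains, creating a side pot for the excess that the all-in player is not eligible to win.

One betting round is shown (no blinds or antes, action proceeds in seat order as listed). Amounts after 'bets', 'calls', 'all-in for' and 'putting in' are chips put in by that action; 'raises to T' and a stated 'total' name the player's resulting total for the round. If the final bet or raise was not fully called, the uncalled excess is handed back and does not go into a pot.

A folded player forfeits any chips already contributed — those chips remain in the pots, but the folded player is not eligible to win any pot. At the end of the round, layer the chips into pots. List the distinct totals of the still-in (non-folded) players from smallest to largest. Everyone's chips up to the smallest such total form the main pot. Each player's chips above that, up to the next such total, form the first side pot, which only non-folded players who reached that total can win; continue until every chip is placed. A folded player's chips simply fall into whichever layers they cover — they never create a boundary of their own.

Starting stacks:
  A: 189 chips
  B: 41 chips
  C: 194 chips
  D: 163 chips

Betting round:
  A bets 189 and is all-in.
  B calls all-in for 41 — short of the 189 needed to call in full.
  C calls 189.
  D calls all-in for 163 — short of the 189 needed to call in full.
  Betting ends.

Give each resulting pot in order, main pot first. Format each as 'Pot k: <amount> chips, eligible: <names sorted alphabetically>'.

Pot 1: 164 chips, eligible: A, B, C, D
Pot 2: 366 chips, eligible: A, C, D
Pot 3: 52 chips, eligible: A, C

Derivation:
Contributions: A=189, B=41, C=189, D=163
Pot levels (distinct totals of non-folded players): 41, 163, 189
Layer 1-41: 41 each from A, B, C, D = 41*4 = 164 chips; eligible A, B, C, D
Layer 42-163: 122 each from A, C, D = 122*3 = 366 chips; eligible A, C, D
Layer 164-189: 26 each from A, C = 26*2 = 52 chips; eligible A, C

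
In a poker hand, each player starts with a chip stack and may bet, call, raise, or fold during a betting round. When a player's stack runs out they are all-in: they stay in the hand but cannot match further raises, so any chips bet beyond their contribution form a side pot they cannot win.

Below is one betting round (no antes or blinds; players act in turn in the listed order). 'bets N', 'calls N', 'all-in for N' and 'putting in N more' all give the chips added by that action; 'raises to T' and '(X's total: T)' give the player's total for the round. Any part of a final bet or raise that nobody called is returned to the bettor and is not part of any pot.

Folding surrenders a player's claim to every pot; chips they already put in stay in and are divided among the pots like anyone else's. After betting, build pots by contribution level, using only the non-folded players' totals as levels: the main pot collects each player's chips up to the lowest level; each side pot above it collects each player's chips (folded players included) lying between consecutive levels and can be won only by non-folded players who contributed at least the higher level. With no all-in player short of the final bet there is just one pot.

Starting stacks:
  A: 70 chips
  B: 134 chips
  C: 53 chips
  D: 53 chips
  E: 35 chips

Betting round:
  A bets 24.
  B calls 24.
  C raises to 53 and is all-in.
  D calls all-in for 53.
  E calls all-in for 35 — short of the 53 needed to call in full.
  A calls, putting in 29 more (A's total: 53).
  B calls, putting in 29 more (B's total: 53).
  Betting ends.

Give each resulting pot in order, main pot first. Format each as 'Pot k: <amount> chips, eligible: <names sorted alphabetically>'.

Pot 1: 175 chips, eligible: A, B, C, D, E
Pot 2: 72 chips, eligible: A, B, C, D

Derivation:
Contributions: A=53, B=53, C=53, D=53, E=35
Pot levels (distinct totals of non-folded players): 35, 53
Layer 1-35: 35 each from A, B, C, D, E = 35*5 = 175 chips; eligible A, B, C, D, E
Layer 36-53: 18 each from A, B, C, D = 18*4 = 72 chips; eligible A, B, C, D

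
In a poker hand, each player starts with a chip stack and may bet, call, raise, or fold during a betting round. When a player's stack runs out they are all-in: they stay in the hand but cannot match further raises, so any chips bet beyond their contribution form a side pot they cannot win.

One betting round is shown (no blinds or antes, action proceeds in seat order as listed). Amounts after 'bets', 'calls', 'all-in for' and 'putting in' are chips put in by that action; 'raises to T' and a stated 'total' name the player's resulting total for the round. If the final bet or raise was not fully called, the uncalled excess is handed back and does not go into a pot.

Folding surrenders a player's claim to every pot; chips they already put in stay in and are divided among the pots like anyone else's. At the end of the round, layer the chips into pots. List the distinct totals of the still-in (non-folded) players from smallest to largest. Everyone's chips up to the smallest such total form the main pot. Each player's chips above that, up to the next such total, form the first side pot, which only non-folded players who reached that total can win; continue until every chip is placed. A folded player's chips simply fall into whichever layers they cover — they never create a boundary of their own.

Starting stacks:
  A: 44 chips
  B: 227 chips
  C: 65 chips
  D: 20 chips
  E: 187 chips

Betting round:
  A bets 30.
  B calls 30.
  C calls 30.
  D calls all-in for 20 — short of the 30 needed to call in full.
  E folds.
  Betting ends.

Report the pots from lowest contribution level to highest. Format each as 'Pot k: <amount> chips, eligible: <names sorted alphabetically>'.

Contributions: A=30, B=30, C=30, D=20
Folded: E
Pot levels (distinct totals of non-folded players): 20, 30
Layer 1-20: 20 each from A, B, C, D = 20*4 = 80 chips; eligible A, B, C, D
Layer 21-30: 10 each from A, B, C = 10*3 = 30 chips; eligible A, B, C

Pot 1: 80 chips, eligible: A, B, C, D
Pot 2: 30 chips, eligible: A, B, C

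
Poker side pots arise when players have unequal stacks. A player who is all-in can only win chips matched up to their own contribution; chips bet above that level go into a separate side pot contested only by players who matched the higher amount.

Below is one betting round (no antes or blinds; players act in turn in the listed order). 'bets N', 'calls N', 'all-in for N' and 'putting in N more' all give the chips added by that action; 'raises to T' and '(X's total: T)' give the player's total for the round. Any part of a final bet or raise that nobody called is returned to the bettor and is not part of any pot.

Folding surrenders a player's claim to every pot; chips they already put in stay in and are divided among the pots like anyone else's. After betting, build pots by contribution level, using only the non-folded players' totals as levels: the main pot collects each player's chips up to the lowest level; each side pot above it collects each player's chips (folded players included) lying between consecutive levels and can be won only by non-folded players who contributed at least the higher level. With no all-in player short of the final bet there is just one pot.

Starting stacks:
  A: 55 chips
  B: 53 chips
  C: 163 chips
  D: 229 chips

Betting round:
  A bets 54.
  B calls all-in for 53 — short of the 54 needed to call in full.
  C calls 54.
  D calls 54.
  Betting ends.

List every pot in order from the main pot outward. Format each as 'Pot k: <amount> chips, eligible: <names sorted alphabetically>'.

Pot 1: 212 chips, eligible: A, B, C, D
Pot 2: 3 chips, eligible: A, C, D

Derivation:
Contributions: A=54, B=53, C=54, D=54
Pot levels (distinct totals of non-folded players): 53, 54
Layer 1-53: 53 each from A, B, C, D = 53*4 = 212 chips; eligible A, B, C, D
Layer 54-54: 1 each from A, C, D = 1*3 = 3 chips; eligible A, C, D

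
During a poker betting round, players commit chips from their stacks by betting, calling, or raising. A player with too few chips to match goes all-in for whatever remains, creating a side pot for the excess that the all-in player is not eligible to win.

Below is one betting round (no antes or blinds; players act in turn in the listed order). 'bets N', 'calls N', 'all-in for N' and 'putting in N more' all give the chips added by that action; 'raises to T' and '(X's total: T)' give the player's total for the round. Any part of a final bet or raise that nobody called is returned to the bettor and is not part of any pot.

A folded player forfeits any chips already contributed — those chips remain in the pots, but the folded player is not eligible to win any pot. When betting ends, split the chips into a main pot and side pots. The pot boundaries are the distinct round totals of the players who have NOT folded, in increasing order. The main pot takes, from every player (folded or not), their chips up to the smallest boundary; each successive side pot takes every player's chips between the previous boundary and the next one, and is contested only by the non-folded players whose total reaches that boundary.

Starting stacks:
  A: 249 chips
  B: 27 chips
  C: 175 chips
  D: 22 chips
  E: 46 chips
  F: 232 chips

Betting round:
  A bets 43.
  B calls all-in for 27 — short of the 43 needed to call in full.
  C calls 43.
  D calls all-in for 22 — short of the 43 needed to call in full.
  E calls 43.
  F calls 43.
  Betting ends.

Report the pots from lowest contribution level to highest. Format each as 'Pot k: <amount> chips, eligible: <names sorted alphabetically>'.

Pot 1: 132 chips, eligible: A, B, C, D, E, F
Pot 2: 25 chips, eligible: A, B, C, E, F
Pot 3: 64 chips, eligible: A, C, E, F

Derivation:
Contributions: A=43, B=27, C=43, D=22, E=43, F=43
Pot levels (distinct totals of non-folded players): 22, 27, 43
Layer 1-22: 22 each from A, B, C, D, E, F = 22*6 = 132 chips; eligible A, B, C, D, E, F
Layer 23-27: 5 each from A, B, C, E, F = 5*5 = 25 chips; eligible A, B, C, E, F
Layer 28-43: 16 each from A, C, E, F = 16*4 = 64 chips; eligible A, C, E, F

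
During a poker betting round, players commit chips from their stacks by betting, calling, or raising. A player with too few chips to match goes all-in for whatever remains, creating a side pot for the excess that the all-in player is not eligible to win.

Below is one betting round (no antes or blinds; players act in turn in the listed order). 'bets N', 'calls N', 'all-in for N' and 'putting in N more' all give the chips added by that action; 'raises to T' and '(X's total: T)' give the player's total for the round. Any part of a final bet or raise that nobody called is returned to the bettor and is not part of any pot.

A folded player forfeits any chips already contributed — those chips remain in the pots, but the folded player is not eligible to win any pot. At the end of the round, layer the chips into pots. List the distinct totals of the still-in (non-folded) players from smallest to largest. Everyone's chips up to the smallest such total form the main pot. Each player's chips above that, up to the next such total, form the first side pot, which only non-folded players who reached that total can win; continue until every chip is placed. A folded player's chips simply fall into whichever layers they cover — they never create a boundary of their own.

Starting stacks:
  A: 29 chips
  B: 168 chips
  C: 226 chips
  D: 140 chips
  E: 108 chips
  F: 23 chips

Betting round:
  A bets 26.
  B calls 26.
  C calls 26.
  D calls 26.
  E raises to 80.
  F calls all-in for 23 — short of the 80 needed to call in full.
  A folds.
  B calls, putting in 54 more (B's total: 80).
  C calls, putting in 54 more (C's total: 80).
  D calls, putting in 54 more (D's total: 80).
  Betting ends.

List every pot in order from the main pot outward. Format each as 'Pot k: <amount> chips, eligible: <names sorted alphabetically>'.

Contributions: A=26, B=80, C=80, D=80, E=80, F=23
Folded: A
Pot levels (distinct totals of non-folded players): 23, 80
Layer 1-23: 23 each from A, B, C, D, E, F = 23*6 = 138 chips; eligible B, C, D, E, F
Layer 24-80: A 3 + B 57 + C 57 + D 57 + E 57 = 231 chips; eligible B, C, D, E

Pot 1: 138 chips, eligible: B, C, D, E, F
Pot 2: 231 chips, eligible: B, C, D, E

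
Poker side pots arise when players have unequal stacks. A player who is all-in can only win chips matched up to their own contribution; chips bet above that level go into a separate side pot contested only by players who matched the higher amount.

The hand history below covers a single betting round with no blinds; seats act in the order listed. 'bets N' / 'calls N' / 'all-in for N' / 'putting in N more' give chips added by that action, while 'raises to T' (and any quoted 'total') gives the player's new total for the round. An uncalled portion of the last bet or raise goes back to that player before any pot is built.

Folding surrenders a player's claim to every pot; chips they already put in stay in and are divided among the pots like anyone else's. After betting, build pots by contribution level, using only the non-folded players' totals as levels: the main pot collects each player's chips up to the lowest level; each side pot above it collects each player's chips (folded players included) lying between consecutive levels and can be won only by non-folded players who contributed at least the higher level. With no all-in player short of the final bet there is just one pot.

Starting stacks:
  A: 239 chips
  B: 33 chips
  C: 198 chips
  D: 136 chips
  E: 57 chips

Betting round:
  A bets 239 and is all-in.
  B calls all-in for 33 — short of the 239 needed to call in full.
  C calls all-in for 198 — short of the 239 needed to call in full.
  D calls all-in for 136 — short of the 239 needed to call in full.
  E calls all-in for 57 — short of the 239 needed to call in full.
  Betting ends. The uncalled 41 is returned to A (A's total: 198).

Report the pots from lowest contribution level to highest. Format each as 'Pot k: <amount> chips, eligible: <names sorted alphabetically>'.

Pot 1: 165 chips, eligible: A, B, C, D, E
Pot 2: 96 chips, eligible: A, C, D, E
Pot 3: 237 chips, eligible: A, C, D
Pot 4: 124 chips, eligible: A, C

Derivation:
Contributions (after 41 returned to A): A=198, B=33, C=198, D=136, E=57
Pot levels (distinct totals of non-folded players): 33, 57, 136, 198
Layer 1-33: 33 each from A, B, C, D, E = 33*5 = 165 chips; eligible A, B, C, D, E
Layer 34-57: 24 each from A, C, D, E = 24*4 = 96 chips; eligible A, C, D, E
Layer 58-136: 79 each from A, C, D = 79*3 = 237 chips; eligible A, C, D
Layer 137-198: 62 each from A, C = 62*2 = 124 chips; eligible A, C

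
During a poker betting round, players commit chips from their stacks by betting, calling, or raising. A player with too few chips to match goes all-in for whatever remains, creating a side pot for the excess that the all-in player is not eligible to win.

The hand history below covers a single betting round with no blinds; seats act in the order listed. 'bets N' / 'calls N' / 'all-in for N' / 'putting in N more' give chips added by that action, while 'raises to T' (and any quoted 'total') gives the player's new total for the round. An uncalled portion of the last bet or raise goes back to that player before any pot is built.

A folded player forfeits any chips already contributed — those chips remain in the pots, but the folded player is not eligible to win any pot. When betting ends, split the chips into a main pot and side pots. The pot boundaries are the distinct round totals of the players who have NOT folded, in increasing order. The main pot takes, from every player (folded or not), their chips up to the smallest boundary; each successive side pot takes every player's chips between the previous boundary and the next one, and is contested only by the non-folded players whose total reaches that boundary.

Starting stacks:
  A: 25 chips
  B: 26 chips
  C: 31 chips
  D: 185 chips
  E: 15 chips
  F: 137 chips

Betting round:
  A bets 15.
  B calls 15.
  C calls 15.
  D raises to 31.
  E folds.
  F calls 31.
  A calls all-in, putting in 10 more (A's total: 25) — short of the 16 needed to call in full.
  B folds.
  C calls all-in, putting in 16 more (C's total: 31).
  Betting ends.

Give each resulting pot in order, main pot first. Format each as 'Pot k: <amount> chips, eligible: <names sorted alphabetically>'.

Contributions: A=25, B=15, C=31, D=31, F=31
Folded: B, E
Pot levels (distinct totals of non-folded players): 25, 31
Layer 1-25: A 25 + B 15 + C 25 + D 25 + F 25 = 115 chips; eligible A, C, D, F
Layer 26-31: 6 each from C, D, F = 6*3 = 18 chips; eligible C, D, F

Pot 1: 115 chips, eligible: A, C, D, F
Pot 2: 18 chips, eligible: C, D, F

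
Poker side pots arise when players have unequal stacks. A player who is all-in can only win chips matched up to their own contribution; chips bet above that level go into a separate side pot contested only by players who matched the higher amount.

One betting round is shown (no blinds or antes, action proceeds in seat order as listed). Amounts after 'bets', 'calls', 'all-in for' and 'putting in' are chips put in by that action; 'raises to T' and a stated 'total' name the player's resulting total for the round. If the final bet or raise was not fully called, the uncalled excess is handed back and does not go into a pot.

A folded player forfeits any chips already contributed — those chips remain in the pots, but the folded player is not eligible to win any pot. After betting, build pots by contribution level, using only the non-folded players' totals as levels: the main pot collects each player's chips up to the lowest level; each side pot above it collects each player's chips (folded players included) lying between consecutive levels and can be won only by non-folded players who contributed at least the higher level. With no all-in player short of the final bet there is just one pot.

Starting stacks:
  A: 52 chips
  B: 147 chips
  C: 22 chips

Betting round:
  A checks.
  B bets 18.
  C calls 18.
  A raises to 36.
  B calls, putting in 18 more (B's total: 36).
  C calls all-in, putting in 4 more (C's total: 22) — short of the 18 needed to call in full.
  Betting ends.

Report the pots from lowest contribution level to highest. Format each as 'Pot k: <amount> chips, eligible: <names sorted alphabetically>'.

Contributions: A=36, B=36, C=22
Pot levels (distinct totals of non-folded players): 22, 36
Layer 1-22: 22 each from A, B, C = 22*3 = 66 chips; eligible A, B, C
Layer 23-36: 14 each from A, B = 14*2 = 28 chips; eligible A, B

Pot 1: 66 chips, eligible: A, B, C
Pot 2: 28 chips, eligible: A, B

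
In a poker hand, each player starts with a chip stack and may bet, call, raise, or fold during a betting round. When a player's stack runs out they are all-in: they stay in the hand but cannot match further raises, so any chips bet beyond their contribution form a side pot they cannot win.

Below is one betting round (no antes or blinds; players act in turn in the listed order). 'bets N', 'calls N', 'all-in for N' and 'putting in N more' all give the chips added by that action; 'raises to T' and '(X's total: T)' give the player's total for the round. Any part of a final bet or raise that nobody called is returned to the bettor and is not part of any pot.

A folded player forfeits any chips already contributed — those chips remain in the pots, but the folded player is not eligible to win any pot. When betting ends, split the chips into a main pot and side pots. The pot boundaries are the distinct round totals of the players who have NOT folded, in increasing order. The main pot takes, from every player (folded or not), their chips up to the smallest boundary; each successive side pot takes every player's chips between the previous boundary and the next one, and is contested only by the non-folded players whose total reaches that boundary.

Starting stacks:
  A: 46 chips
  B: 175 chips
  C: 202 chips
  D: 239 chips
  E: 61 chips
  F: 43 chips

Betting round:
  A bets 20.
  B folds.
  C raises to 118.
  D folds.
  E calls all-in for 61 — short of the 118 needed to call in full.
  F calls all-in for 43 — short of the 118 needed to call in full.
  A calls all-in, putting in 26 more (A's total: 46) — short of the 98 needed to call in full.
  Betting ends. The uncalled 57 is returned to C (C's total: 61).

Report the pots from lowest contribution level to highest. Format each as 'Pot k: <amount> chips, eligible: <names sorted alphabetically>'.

Contributions (after 57 returned to C): A=46, C=61, E=61, F=43
Folded: B, D
Pot levels (distinct totals of non-folded players): 43, 46, 61
Layer 1-43: 43 each from A, C, E, F = 43*4 = 172 chips; eligible A, C, E, F
Layer 44-46: 3 each from A, C, E = 3*3 = 9 chips; eligible A, C, E
Layer 47-61: 15 each from C, E = 15*2 = 30 chips; eligible C, E

Pot 1: 172 chips, eligible: A, C, E, F
Pot 2: 9 chips, eligible: A, C, E
Pot 3: 30 chips, eligible: C, E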